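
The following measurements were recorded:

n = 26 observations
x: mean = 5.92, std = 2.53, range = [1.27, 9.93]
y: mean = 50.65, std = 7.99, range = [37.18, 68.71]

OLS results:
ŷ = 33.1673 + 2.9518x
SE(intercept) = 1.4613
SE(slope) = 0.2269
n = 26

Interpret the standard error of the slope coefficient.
SE(slope) = 0.2269 measures the uncertainty in the estimated slope. The coefficient is estimated precisely (SE/|β̂₁| = 7.7%).

SE(β̂₁) = s / √Sxx, where s is the residual standard deviation and Sxx = Σ(x − x̄)². It is the yardstick for how far β̂₁ = 2.9518 could plausibly be from the true slope.

Relative precision:
- SE / |β̂₁| = 0.2269 / 2.9518 = 7.7%
- Rule of thumb (under 20%: precise; 20% to under 50%: moderately precise; 50% or more: imprecise) → precise

Link to interval estimation: a confidence interval for β₁ is β̂₁ ± t* × 0.2269, so SE sets the half-width per unit of t*.

What drives SE(β̂₁): wider spread of x values → smaller SE; larger n (here n = 26) → smaller SE; more residual scatter → larger SE.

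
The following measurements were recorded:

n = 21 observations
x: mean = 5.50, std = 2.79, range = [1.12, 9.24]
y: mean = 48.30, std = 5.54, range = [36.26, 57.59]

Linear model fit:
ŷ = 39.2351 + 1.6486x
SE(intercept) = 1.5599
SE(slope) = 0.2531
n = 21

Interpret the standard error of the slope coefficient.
SE(β̂₁) = 0.2531 is the estimated standard deviation of the slope estimate across repeated samples; relative to β̂₁ = 1.6486 that is 15.4%, a precise estimate.

What SE measures:
- The standard error quantifies the sampling variability of the coefficient estimate
- It is the estimated standard deviation of β̂₁ across hypothetical repeated samples of the same size
- Smaller SE → more precise estimate

Relative precision:
- SE / |β̂₁| = 0.2531 / 1.6486 = 15.4%
- Rule of thumb (under 20%: precise; 20% to under 50%: moderately precise; 50% or more: imprecise) → precise

Link to interval estimation: a confidence interval for β₁ is β̂₁ ± t* × 0.2531, so SE sets the half-width per unit of t*.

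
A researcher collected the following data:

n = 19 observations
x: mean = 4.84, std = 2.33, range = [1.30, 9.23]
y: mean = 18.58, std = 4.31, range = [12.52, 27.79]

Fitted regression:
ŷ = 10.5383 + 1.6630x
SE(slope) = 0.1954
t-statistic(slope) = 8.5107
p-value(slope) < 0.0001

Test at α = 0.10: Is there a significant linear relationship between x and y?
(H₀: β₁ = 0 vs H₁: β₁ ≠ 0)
Reject H₀: p-value < 0.0001 < α = 0.10. The linear relationship is significant at the 10% level.

Hypothesis test for the slope coefficient:

H₀: β₁ = 0 (no linear relationship)
H₁: β₁ ≠ 0 (linear relationship exists)

Test statistic: t = β̂₁ / SE(β̂₁) = 1.6630 / 0.1954 = 8.5107

The p-value (<0.0001) is the probability, under H₀, of a t-statistic at least as extreme as |t| = 8.5107 (two-sided, df = n − 2 = 17).

Decision rule: reject H₀ if p-value < α.
p-value < 0.0001 < α = 0.10 → reject H₀.

At α = 0.10 the data do provide convincing evidence of a nonzero slope.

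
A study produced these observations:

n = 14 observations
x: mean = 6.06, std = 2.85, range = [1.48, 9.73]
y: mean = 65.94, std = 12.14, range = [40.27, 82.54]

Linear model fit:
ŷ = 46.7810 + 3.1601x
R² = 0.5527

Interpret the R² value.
The model explains 55.27% of the variance in y (R² = 0.5527), leaving 44.73% unexplained; the fit is moderate.

R² = 1 − SS_res/SS_tot compares the residual scatter to the total scatter of y about its mean.

Here R² = 0.5527:
- Explained: 55.27% of the variation in y
- Unexplained (residual): 100% − 55.27% = 44.73%
- Rule of thumb (below 0.3 weak; 0.3 to below 0.7 moderate; 0.7 and above strong) → moderate

Equivalently, for simple linear regression R² = r², so |r| = √0.5527 ≈ 0.7434.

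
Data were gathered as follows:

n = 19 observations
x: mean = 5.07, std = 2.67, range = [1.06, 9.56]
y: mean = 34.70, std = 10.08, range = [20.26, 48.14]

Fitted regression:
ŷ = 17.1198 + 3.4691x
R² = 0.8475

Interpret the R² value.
About 84.75% of the variability in y is accounted for by the regression on x (R² = 0.8475) — a strong linear fit.

R² = 1 − SS_res/SS_tot compares the residual scatter to the total scatter of y about its mean.

Here R² = 0.8475:
- Explained: 84.75% of the variation in y
- Unexplained (residual): 100% − 84.75% = 15.25%
- Rule of thumb (below 0.3 weak; 0.3 to below 0.7 moderate; 0.7 and above strong) → strong

Note: R² says nothing about causation, and a high R² does not by itself mean the linear form is appropriate — check the residuals.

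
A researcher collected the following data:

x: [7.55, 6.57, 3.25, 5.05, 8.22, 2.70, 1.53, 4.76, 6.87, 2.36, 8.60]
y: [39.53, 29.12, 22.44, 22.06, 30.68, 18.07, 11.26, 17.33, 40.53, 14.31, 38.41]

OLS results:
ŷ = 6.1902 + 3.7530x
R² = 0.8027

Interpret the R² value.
About 80.27% of the variability in y is accounted for by the regression on x (R² = 0.8027) — a strong linear fit.

R² = 1 − SS_res/SS_tot compares the residual scatter to the total scatter of y about its mean.

Here R² = 0.8027:
- Explained: 80.27% of the variation in y
- Unexplained (residual): 100% − 80.27% = 19.73%
- Rule of thumb (below 0.3 weak; 0.3 to below 0.7 moderate; 0.7 and above strong) → strong

Equivalently, for simple linear regression R² = r², so |r| = √0.8027 ≈ 0.8959.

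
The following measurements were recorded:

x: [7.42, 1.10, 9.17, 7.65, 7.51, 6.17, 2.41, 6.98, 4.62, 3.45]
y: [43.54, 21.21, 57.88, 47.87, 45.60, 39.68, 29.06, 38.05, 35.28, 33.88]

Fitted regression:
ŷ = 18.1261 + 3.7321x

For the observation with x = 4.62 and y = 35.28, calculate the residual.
Residual = -0.0884

The residual is the difference between the actual value and the predicted value:

Residual = y - ŷ

Step 1: Calculate predicted value
ŷ = 18.1261 + 3.7321 × 4.62
ŷ = 35.3684

Step 2: Calculate residual
Residual = 35.28 - 35.3684
Residual = -0.0884

Interpretation: the model overestimates the actual value by 0.0884 at this point (negative residual → observation lies below the fitted line).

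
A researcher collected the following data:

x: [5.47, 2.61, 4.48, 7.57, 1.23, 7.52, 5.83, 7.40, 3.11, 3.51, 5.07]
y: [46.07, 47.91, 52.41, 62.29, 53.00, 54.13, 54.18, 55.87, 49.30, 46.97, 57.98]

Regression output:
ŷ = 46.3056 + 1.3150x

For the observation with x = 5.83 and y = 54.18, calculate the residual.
Residual = 0.2079

The residual is the difference between the actual value and the predicted value:

Residual = y - ŷ

Step 1: Calculate predicted value
ŷ = 46.3056 + 1.3150 × 5.83
ŷ = 53.9721

Step 2: Calculate residual
Residual = 54.18 - 53.9721
Residual = 0.2079

Interpretation: the model underestimates the actual value by 0.2079 at this point (positive residual → observation lies above the fitted line).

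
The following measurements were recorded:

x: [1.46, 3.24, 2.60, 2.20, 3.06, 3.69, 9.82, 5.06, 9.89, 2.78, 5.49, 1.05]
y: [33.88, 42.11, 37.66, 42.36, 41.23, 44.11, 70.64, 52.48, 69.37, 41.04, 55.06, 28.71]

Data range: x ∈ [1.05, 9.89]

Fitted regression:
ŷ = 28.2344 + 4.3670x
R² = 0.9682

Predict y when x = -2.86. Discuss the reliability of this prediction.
The equation gives ŷ = 15.7448; however x = -2.86 is 3.91 units below the observed range, so this extrapolated value should not be trusted.

Prediction calculation:
ŷ = 28.2344 + 4.3670 × (-2.86)
ŷ = 15.7448

Reliability:
- Data range: x ∈ [1.05, 9.89]
- Prediction point: x = -2.86 is 3.91 units below the observed range → this is EXTRAPOLATION, not interpolation

Why that matters here:
- The linear relationship may not hold outside the observed range
- R² describes fit only over the sampled x values; it says nothing about behaviour beyond them
- The standard error of prediction grows with (x − x̄)², and x = -2.86 is far from x̄ = 4.19

Report the number if required, but flag clearly that it is an extrapolation.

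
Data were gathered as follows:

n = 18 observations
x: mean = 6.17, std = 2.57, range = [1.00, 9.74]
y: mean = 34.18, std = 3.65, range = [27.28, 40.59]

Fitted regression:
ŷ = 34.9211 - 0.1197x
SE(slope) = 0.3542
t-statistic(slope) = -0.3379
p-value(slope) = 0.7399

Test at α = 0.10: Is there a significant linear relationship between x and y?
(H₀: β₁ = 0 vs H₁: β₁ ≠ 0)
Fail to reject H₀: p-value = 0.7399 ≥ α = 0.10. The linear relationship is not significant at the 10% level.

Hypothesis test for the slope coefficient:

H₀: β₁ = 0 (no linear relationship)
H₁: β₁ ≠ 0 (linear relationship exists)

Test statistic: t = β̂₁ / SE(β̂₁) = -0.1197 / 0.3542 = -0.3379

p = 0.7399: how often a slope estimate this far from 0 (in SE units) would arise by chance if β₁ were truly 0.

Decision rule: reject H₀ if p-value < α.
p-value = 0.7399 ≥ α = 0.10 → fail to reject H₀.

Conclusion: the linear association between x and y is not significant at the 10% level.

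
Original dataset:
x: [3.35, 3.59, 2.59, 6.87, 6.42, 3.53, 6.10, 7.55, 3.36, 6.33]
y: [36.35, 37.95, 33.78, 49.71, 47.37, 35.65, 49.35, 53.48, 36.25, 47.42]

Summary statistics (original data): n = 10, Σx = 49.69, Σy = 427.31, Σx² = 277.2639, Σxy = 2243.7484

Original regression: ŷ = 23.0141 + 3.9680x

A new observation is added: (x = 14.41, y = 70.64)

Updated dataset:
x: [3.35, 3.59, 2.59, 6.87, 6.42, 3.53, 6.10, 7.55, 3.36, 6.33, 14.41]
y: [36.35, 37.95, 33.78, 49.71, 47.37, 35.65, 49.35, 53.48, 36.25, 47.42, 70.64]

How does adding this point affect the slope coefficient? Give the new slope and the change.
The slope changes from 3.9680 to 3.2319 (change of -0.7361, or -18.6%).

x = 14.41 lies well outside the original x-range [2.59, 7.55] (x̄ ≈ 4.97), so this observation has high leverage and can move the slope substantially.

Step 1: Update the sums with the new point (n goes from 10 to 11)
Σx  = 49.69 + 14.41 = 64.10
Σy  = 427.31 + 70.64 = 497.95
Σx² = 277.2639 + 14.41² = 277.2639 + 207.6481 = 484.9120
Σxy = 2243.7484 + 14.41×70.64 = 2243.7484 + 1017.9224 = 3261.6708

Step 2: Recompute the slope with b₁ = (nΣxy − ΣxΣy) / (nΣx² − (Σx)²)
Numerator   = 11×3261.6708 − 64.10×497.95 = 35878.3788 − 31918.5950 = 3959.7838
Denominator = 11×484.9120 − 64.10² = 5334.0320 − 4108.8100 = 1225.2220
b₁(new) = 3959.7838 / 1225.2220 = 3.2319

(Same formula on the original sums: (10×2243.7484 − 49.69×427.31) / (10×277.2639 − 49.69²) = 1204.4501 / 303.5429 = 3.9680, matching the given fit.)

Step 3: Change in slope
Δβ₁ = 3.2319 − 3.9680 = -0.7361
Relative change = -0.7361 / 3.9680 × 100% = -18.6%
→ the slope decreases when the point is added.

Because the point sits below the extension of the original line at a high-leverage x, it tilts the fit down.
In practice: check such a point for data-entry or measurement error; investigate whether it comes from the same population as the rest of the sample.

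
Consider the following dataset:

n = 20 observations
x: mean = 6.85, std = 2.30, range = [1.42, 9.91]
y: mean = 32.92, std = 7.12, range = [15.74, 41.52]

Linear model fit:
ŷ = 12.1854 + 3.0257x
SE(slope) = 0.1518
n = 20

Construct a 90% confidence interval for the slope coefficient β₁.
The 90% CI for β₁ is (2.7625, 3.2889)

Confidence interval for the slope:

The 90% CI for β₁ is: β̂₁ ± t*(α/2, n-2) × SE(β̂₁)

Step 1: Find critical t-value
- Confidence level = 0.9
- Degrees of freedom = n - 2 = 20 - 2 = 18
- t*(α/2, 18) = 1.7341

Step 2: Calculate margin of error
Margin = 1.7341 × 0.1518 = 0.2632

Step 3: Construct interval
CI = 3.0257 ± 0.2632
CI = (2.7625, 3.2889)

Interpretation: intervals built this way capture the true β₁ in 90% of repeated samples; here the plausible range for the per-unit effect of x on y is 2.7625 to 3.2889.
Since 0 is outside the interval, a two-sided test at α = 0.10 would reject H₀: β₁ = 0.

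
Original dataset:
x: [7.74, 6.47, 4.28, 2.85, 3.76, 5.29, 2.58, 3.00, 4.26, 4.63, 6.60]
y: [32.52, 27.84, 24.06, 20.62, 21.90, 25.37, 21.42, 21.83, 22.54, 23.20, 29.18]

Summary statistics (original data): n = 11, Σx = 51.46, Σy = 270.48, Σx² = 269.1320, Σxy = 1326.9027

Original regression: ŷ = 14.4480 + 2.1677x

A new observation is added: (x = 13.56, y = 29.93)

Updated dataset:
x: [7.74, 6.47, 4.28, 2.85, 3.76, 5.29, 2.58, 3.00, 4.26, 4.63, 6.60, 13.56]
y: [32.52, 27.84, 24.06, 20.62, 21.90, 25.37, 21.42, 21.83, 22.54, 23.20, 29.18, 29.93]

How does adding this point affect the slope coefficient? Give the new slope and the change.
Adding the point moves β₁ from 2.1677 to 1.0430, i.e. it decreases by 1.1247 (-51.9%).

The new point has HIGH LEVERAGE: x = 13.56 is far from the original mean x̄ = 51.46/11 ≈ 4.68 (original range [2.58, 7.74]).

Step 1: Update the sums with the new point (n goes from 11 to 12)
Σx  = 51.46 + 13.56 = 65.02
Σy  = 270.48 + 29.93 = 300.41
Σx² = 269.1320 + 13.56² = 269.1320 + 183.8736 = 453.0056
Σxy = 1326.9027 + 13.56×29.93 = 1326.9027 + 405.8508 = 1732.7535

Step 2: Recompute the slope with b₁ = (nΣxy − ΣxΣy) / (nΣx² − (Σx)²)
Numerator   = 12×1732.7535 − 65.02×300.41 = 20793.0420 − 19532.6582 = 1260.3838
Denominator = 12×453.0056 − 65.02² = 5436.0672 − 4227.6004 = 1208.4668
b₁(new) = 1260.3838 / 1208.4668 = 1.0430

(Same formula on the original sums: (11×1326.9027 − 51.46×270.48) / (11×269.1320 − 51.46²) = 677.0289 / 312.3204 = 2.1677, matching the given fit.)

Step 3: Change in slope
Δβ₁ = 1.0430 − 2.1677 = -1.1247
Relative change = -1.1247 / 2.1677 × 100% = -51.9%
→ the slope decreases when the point is added.

A high-leverage point only changes the slope if it is off the original line; here y = 29.93 is below the original trend, so the slope decreases.
In practice: examine leverage (hᵢ) and Cook's distance rather than deleting it automatically.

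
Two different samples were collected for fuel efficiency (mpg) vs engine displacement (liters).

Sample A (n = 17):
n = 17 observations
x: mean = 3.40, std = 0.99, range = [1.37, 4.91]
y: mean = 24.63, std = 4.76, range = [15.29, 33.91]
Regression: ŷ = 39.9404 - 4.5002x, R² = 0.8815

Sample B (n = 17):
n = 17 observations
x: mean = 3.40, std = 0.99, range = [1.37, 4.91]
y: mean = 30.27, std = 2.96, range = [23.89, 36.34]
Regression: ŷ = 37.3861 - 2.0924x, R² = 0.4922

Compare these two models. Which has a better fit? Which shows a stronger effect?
Model A has the better fit (R² = 0.8815 vs 0.4922). Model A shows the stronger effect (|β₁| = 4.5002 vs 2.0924).

Model Comparison:

Which explains more variance? (R²)
- Model A: R² = 0.8815 → 88.15% of variance in fuel efficiency explained
- Model B: R² = 0.4922 → 49.22% of variance in fuel efficiency explained
- 0.8815 > 0.4922 → Model A has the better fit

Effect size (slope magnitude):
- Model A: β₁ = -4.5002 → predicted fuel efficiency falls 4.5002 mpg per additional liter of engine displacement
- Model B: β₁ = -2.0924 → predicted fuel efficiency falls 2.0924 mpg per additional liter of engine displacement
- |-4.5002| > |-2.0924| → Model A shows the stronger marginal effect

Note: A better fit (higher R²) doesn't necessarily mean a more important relationship.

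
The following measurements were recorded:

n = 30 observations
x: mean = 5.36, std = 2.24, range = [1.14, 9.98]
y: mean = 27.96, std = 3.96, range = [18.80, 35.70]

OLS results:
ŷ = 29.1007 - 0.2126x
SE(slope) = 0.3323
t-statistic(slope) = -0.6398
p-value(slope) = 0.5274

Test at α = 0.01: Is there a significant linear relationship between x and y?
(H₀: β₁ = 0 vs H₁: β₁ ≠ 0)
Since p-value = 0.5274 ≥ α = 0.01, fail to reject H₀ — the slope is not significantly different from 0.

Hypothesis test for the slope coefficient:

H₀: β₁ = 0 (no linear relationship)
H₁: β₁ ≠ 0 (linear relationship exists)

Test statistic: t = β̂₁ / SE(β̂₁) = -0.2126 / 0.3323 = -0.6398

p = 0.5274: how often a slope estimate this far from 0 (in SE units) would arise by chance if β₁ were truly 0.

Decision rule: reject H₀ if p-value < α.
p-value = 0.5274 ≥ α = 0.01 → fail to reject H₀.

At α = 0.01 the data do not provide convincing evidence of a nonzero slope.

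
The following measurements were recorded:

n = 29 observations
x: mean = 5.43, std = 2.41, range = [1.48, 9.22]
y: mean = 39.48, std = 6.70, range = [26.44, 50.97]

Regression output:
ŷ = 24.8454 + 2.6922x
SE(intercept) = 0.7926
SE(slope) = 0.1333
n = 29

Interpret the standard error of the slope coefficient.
SE(β̂₁) = 0.1333 is the estimated standard deviation of the slope estimate across repeated samples; relative to β̂₁ = 2.6922 that is 5.0%, a precise estimate.

SE(β̂₁) = s / √Sxx, where s is the residual standard deviation and Sxx = Σ(x − x̄)². It is the yardstick for how far β̂₁ = 2.6922 could plausibly be from the true slope.

Relative precision:
- SE / |β̂₁| = 0.1333 / 2.6922 = 5.0%
- Rule of thumb (under 20%: precise; 20% to under 50%: moderately precise; 50% or more: imprecise) → precise

Rough 95% range (±2 SE): 2.6922 ± 0.2666 → (2.4256, 2.9588).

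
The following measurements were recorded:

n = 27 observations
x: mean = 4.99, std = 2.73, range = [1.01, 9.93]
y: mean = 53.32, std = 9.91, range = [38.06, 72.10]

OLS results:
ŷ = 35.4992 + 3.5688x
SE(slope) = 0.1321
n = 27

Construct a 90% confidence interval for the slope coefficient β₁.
The 90% CI for β₁ is (3.3432, 3.7944)

Confidence interval for the slope:

The 90% CI for β₁ is: β̂₁ ± t*(α/2, n-2) × SE(β̂₁)

Step 1: Find critical t-value
- Confidence level = 0.9
- Degrees of freedom = n - 2 = 27 - 2 = 25
- t*(α/2, 25) = 1.7081

Step 2: Calculate margin of error
Margin = 1.7081 × 0.1321 = 0.2256

Step 3: Construct interval
CI = 3.5688 ± 0.2256
CI = (3.3432, 3.7944)

Interpretation: We are 90% confident that the true slope β₁ lies between 3.3432 and 3.7944.
The interval does not include 0, suggesting a significant linear relationship.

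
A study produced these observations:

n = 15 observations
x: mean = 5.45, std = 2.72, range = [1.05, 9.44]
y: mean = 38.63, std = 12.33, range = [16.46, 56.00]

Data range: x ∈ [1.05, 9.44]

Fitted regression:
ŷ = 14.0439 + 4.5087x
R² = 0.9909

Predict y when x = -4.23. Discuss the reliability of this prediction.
ŷ = -5.0279, but this is extrapolation (below the data range [1.05, 9.44]) and may be unreliable.

Prediction calculation:
ŷ = 14.0439 + 4.5087 × (-4.23)
ŷ = -5.0279

Reliability:
- Data range: x ∈ [1.05, 9.44]
- Prediction point: x = -4.23 is 5.28 units below the observed range → this is EXTRAPOLATION, not interpolation

Why that matters here:
- Real relationships often flatten, saturate, or turn nonlinear at extremes
- The standard error of prediction grows with (x − x̄)², and x = -4.23 is far from x̄ = 5.45

Report the number if required, but flag clearly that it is an extrapolation.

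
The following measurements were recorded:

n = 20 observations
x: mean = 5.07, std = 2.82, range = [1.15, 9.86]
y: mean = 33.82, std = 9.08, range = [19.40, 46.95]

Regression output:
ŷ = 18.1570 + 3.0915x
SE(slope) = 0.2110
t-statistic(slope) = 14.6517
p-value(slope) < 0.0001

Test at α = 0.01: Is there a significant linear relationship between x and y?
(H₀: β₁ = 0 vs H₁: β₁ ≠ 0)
p-value < 0.0001 < α = 0.01, so we reject H₀. The relationship is significant.

Hypothesis test for the slope coefficient:

H₀: β₁ = 0 (no linear relationship)
H₁: β₁ ≠ 0 (linear relationship exists)

Test statistic: t = β̂₁ / SE(β̂₁) = 3.0915 / 0.2110 = 14.6517

With df = 18, the two-sided p-value for |t| = 14.6517 is <0.0001.

Decision rule: reject H₀ if p-value < α.
p-value < 0.0001 < α = 0.01 → reject H₀.

At α = 0.01 the data do provide convincing evidence of a nonzero slope.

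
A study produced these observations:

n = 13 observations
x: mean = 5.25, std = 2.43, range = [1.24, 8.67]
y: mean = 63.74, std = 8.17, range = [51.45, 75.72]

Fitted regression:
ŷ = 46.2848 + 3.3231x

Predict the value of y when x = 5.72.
ŷ = 65.2929

Plug x = 5.72 into the fitted line:

ŷ = 46.2848 + 3.3231 × 5.72
ŷ = 46.2848 + 19.0081
ŷ = 65.2929

This is the fitted mean response at that x — an individual observation would come with a wider prediction interval.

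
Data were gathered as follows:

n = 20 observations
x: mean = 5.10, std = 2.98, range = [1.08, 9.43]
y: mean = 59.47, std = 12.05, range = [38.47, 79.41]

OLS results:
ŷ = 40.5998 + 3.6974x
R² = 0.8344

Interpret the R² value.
R² = 0.8344 means 83.44% of the variation in y is explained by the linear relationship with x. This indicates a strong fit.

The coefficient of determination R² is the fraction of the total variation in y that the fitted line accounts for.

Here R² = 0.8344:
- Explained: 83.44% of the variation in y
- Unexplained (residual): 100% − 83.44% = 16.56%
- Rule of thumb (below 0.3 weak; 0.3 to below 0.7 moderate; 0.7 and above strong) → strong

Calculation: R² = 1 − (SS_res / SS_tot), where SS_res is the sum of squared residuals and SS_tot the total sum of squares.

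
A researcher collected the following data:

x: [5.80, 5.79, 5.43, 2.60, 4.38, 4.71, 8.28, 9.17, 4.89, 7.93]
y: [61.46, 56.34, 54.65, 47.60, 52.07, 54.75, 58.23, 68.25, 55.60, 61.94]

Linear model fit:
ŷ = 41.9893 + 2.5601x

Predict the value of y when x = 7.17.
ŷ = 60.3452

Plug x = 7.17 into the fitted line:

ŷ = 41.9893 + 2.5601 × 7.17
ŷ = 41.9893 + 18.3559
ŷ = 60.3452

This is the fitted mean response at that x — an individual observation would come with a wider prediction interval.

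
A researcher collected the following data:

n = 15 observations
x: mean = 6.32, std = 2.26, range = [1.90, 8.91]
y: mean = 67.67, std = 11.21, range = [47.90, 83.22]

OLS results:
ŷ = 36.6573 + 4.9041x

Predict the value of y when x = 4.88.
ŷ = 60.5893

Plug x = 4.88 into the fitted line:

ŷ = 36.6573 + 4.9041 × 4.88
ŷ = 36.6573 + 23.9320
ŷ = 60.5893

This is a point prediction; actual observations scatter around it by roughly the residual standard deviation.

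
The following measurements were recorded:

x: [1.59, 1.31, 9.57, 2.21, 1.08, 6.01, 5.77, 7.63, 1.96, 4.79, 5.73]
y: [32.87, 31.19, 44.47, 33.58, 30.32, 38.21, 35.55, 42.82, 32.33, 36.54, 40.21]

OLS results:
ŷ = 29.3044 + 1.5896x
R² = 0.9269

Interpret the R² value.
R² = 0.9269 means 92.69% of the variation in y is explained by the linear relationship with x. This indicates a strong fit.

R² = 1 − SS_res/SS_tot compares the residual scatter to the total scatter of y about its mean.

Here R² = 0.9269:
- Explained: 92.69% of the variation in y
- Unexplained (residual): 100% − 92.69% = 7.31%
- Rule of thumb (below 0.3 weak; 0.3 to below 0.7 moderate; 0.7 and above strong) → strong

Equivalently, for simple linear regression R² = r², so |r| = √0.9269 ≈ 0.9628.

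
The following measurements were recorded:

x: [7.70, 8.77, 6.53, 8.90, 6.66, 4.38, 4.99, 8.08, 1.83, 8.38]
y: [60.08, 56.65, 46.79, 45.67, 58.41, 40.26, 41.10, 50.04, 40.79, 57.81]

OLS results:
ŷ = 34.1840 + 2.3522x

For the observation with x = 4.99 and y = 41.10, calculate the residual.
Residual = -4.8215

The residual is the difference between the actual value and the predicted value:

Residual = y - ŷ

Step 1: Calculate predicted value
ŷ = 34.1840 + 2.3522 × 4.99
ŷ = 45.9215

Step 2: Calculate residual
Residual = 41.10 - 45.9215
Residual = -4.8215

Sign check: y < ŷ, so the point is below the line and the fit overestimates here.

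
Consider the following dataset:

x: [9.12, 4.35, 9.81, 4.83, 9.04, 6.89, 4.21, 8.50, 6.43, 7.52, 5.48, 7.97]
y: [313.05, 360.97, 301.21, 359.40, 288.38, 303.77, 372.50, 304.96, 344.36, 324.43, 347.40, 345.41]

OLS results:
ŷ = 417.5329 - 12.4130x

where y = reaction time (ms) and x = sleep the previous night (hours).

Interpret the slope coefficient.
For each additional hour of sleep, predicted reaction time decreases by approximately 12.4130 ms.

β₁ = -12.4130 is the change in predicted reaction time (ms) per additional hour of sleep.

Interpretation:
- Sleep up by 1 hour → predicted reaction time decreases by 12.4130 ms
- The effect is assumed constant over the observed range of x (linearity)

The intercept β₀ = 417.5329 is the predicted reaction time when sleep = 0; since the smallest observed x is 4.21, this is an extrapolation and mainly anchors the line.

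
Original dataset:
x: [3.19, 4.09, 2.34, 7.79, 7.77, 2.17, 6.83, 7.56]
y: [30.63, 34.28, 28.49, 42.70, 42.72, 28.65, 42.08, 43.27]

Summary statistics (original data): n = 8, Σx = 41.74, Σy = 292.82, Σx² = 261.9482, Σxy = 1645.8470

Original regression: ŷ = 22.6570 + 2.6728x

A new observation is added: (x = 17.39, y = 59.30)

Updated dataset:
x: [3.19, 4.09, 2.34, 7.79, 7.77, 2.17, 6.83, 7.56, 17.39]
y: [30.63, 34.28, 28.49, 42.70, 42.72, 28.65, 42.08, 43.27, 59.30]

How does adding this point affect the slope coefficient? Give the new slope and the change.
The slope changes from 2.6728 to 2.0676 (change of -0.6052, or -22.6%).

The new point has HIGH LEVERAGE: x = 17.39 is far from the original mean x̄ = 41.74/8 ≈ 5.22 (original range [2.17, 7.79]).

Step 1: Update the sums with the new point (n goes from 8 to 9)
Σx  = 41.74 + 17.39 = 59.13
Σy  = 292.82 + 59.30 = 352.12
Σx² = 261.9482 + 17.39² = 261.9482 + 302.4121 = 564.3603
Σxy = 1645.8470 + 17.39×59.30 = 1645.8470 + 1031.2270 = 2677.0740

Step 2: Recompute the slope with b₁ = (nΣxy − ΣxΣy) / (nΣx² − (Σx)²)
Numerator   = 9×2677.0740 − 59.13×352.12 = 24093.6660 − 20820.8556 = 3272.8104
Denominator = 9×564.3603 − 59.13² = 5079.2427 − 3496.3569 = 1582.8858
b₁(new) = 3272.8104 / 1582.8858 = 2.0676

(Same formula on the original sums: (8×1645.8470 − 41.74×292.82) / (8×261.9482 − 41.74²) = 944.4692 / 353.3580 = 2.6728, matching the given fit.)

Step 3: Change in slope
Δβ₁ = 2.0676 − 2.6728 = -0.6052
Relative change = -0.6052 / 2.6728 × 100% = -22.6%
→ the slope decreases when the point is added.

Because the point sits below the extension of the original line at a high-leverage x, it tilts the fit down.
In practice: refit with and without it and report both if conclusions differ; check such a point for data-entry or measurement error.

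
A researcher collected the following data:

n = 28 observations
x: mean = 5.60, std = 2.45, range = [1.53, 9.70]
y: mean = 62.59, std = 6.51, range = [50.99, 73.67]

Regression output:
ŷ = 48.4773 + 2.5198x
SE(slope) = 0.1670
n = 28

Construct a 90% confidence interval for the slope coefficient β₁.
The 90% CI for β₁ is (2.2350, 2.8046)

Confidence interval for the slope:

The 90% CI for β₁ is: β̂₁ ± t*(α/2, n-2) × SE(β̂₁)

Step 1: Find critical t-value
- Confidence level = 0.9
- Degrees of freedom = n - 2 = 28 - 2 = 26
- t*(α/2, 26) = 1.7056

Step 2: Calculate margin of error
Margin = 1.7056 × 0.1670 = 0.2848

Step 3: Construct interval
CI = 2.5198 ± 0.2848
CI = (2.2350, 2.8046)

Interpretation: each one-unit increase in x is associated with a change in mean y of between 2.2350 and 2.8046, with 90% confidence.
Both endpoints are positive, so the data support a genuinely positive slope at this confidence level.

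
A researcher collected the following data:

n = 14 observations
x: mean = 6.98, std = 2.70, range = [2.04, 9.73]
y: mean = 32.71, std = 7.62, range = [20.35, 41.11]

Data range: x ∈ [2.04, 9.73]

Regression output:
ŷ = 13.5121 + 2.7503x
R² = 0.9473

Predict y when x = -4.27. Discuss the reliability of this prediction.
ŷ = 1.7683, but this is extrapolation (below the data range [2.04, 9.73]) and may be unreliable.

Prediction calculation:
ŷ = 13.5121 + 2.7503 × (-4.27)
ŷ = 1.7683

Reliability:
- Data range: x ∈ [2.04, 9.73]
- Prediction point: x = -4.27 is 6.31 units below the observed range → this is EXTRAPOLATION, not interpolation

Why that matters here:
- R² describes fit only over the sampled x values; it says nothing about behaviour beyond them
- The linear relationship may not hold outside the observed range
- The standard error of prediction grows with (x − x̄)², and x = -4.27 is far from x̄ = 6.98

A defensible statement: 'if the linear trend continued to x = -4.27, y would be about 1.7683' — the premise is untested.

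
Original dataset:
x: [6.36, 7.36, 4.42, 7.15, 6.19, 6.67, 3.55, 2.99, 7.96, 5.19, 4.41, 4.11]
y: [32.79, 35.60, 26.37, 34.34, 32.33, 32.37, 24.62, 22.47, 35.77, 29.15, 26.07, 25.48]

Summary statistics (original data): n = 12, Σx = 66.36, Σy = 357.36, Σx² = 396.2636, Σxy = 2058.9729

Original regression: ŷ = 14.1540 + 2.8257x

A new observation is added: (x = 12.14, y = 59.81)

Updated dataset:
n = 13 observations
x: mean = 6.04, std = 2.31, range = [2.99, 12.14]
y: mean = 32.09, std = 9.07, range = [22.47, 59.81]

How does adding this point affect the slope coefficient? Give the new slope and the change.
New slope β₁ = 3.8205 versus 2.8257 before: a change of +0.9948 (+35.2%).

The new point has HIGH LEVERAGE: x = 12.14 is far from the original mean x̄ = 66.36/12 ≈ 5.53 (original range [2.99, 7.96]).

Step 1: Update the sums with the new point (n goes from 12 to 13)
Σx  = 66.36 + 12.14 = 78.50
Σy  = 357.36 + 59.81 = 417.17
Σx² = 396.2636 + 12.14² = 396.2636 + 147.3796 = 543.6432
Σxy = 2058.9729 + 12.14×59.81 = 2058.9729 + 726.0934 = 2785.0663

Step 2: Recompute the slope with b₁ = (nΣxy − ΣxΣy) / (nΣx² − (Σx)²)
Numerator   = 13×2785.0663 − 78.50×417.17 = 36205.8619 − 32747.8450 = 3458.0169
Denominator = 13×543.6432 − 78.50² = 7067.3616 − 6162.2500 = 905.1116
b₁(new) = 3458.0169 / 905.1116 = 3.8205

(Same formula on the original sums: (12×2058.9729 − 66.36×357.36) / (12×396.2636 − 66.36²) = 993.2652 / 351.5136 = 2.8257, matching the given fit.)

Step 3: Change in slope
Δβ₁ = 3.8205 − 2.8257 = +0.9948
Relative change = +0.9948 / 2.8257 × 100% = +35.2%
→ the slope increases when the point is added.

Because the point sits above the extension of the original line at a high-leverage x, it tilts the fit up.
In practice: refit with and without it and report both if conclusions differ.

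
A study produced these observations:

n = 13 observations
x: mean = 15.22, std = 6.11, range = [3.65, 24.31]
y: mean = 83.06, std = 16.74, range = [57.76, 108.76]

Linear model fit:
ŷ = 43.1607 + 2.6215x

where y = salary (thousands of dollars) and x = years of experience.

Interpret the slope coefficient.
On average, salary is about 2.6215 thousand dollars higher for every extra year of experience.

β₁ = 2.6215 is the change in predicted salary (thousand dollars) per additional year of experience.

Interpretation:
- Experience up by 1 year → predicted salary increases by 2.6215 thousand dollars
- This is a linear approximation: the same per-unit change is assumed across the whole observed x range

(β₀ = 43.1607 is the fitted value at x = 0 and is not part of the slope interpretation.)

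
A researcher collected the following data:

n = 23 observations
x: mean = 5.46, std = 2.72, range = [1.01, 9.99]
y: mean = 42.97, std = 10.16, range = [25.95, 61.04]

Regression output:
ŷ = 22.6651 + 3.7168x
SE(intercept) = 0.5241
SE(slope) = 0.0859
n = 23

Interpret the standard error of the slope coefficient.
SE(slope) = 0.0859 measures the uncertainty in the estimated slope. The coefficient is estimated precisely (SE/|β̂₁| = 2.3%).

SE(β̂₁) = 0.0859 says: if we drew many samples of n = 23 from the same population and refit each time, the fitted slopes would scatter with a standard deviation of roughly 0.0859 around the true β₁.

Relative precision:
- SE / |β̂₁| = 0.0859 / 3.7168 = 2.3%
- Rule of thumb (under 20%: precise; 20% to under 50%: moderately precise; 50% or more: imprecise) → precise

Link to the t-test: t = β̂₁ / SE(β̂₁) = 3.7168 / 0.0859 = 43.2689, the statistic for H₀: β₁ = 0.

What drives SE(β̂₁): wider spread of x values → smaller SE; larger n (here n = 23) → smaller SE; more residual scatter → larger SE.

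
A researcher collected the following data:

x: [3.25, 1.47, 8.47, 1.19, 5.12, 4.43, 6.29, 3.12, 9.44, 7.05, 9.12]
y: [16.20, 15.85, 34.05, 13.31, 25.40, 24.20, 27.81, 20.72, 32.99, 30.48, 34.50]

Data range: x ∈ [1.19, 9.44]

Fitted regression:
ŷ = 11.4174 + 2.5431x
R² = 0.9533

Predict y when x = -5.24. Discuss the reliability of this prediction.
ŷ = -1.9084 (extrapolation — x = -5.24 lies outside [1.19, 9.44], so reliability is low).

Prediction calculation:
ŷ = 11.4174 + 2.5431 × (-5.24)
ŷ = -1.9084

Reliability:
- Data range: x ∈ [1.19, 9.44]
- Prediction point: x = -5.24 is 6.43 units below the observed range → this is EXTRAPOLATION, not interpolation

Why that matters here:
- Real relationships often flatten, saturate, or turn nonlinear at extremes
- There are no observations near this x to validate the fitted line there
- The linear relationship may not hold outside the observed range

The R² = 0.9533 only validates the fit within [1.19, 9.44]; treat ŷ = -1.9084 with caution.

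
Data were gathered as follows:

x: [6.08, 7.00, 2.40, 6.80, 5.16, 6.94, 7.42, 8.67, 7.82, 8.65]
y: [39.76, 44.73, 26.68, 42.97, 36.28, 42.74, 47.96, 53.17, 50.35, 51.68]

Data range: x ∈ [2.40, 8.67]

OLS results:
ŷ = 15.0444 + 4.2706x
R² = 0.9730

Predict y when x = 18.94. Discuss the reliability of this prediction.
ŷ = 95.9296, but this is extrapolation (above the data range [2.40, 8.67]) and may be unreliable.

Prediction calculation:
ŷ = 15.0444 + 4.2706 × 18.94
ŷ = 95.9296

Reliability:
- Data range: x ∈ [2.40, 8.67]
- Prediction point: x = 18.94 is 10.27 units above the observed range → this is EXTRAPOLATION, not interpolation

Why that matters here:
- The standard error of prediction grows with (x − x̄)², and x = 18.94 is far from x̄ = 6.69
- Real relationships often flatten, saturate, or turn nonlinear at extremes

Report the number if required, but flag clearly that it is an extrapolation.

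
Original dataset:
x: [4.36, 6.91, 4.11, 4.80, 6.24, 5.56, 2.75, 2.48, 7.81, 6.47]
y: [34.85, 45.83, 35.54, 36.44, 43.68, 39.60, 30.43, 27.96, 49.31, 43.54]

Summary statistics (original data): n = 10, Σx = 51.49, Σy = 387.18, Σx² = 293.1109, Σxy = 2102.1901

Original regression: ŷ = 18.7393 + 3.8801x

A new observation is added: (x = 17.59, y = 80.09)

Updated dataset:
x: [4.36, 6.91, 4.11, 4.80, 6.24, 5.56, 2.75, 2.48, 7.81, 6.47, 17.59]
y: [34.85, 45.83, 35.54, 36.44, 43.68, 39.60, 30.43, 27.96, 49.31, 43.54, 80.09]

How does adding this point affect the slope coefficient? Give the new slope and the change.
Adding the point moves β₁ from 3.8801 to 3.4175, i.e. it decreases by 0.4626 (-11.9%).

The new point has HIGH LEVERAGE: x = 17.59 is far from the original mean x̄ = 51.49/10 ≈ 5.15 (original range [2.48, 7.81]).

Step 1: Update the sums with the new point (n goes from 10 to 11)
Σx  = 51.49 + 17.59 = 69.08
Σy  = 387.18 + 80.09 = 467.27
Σx² = 293.1109 + 17.59² = 293.1109 + 309.4081 = 602.5190
Σxy = 2102.1901 + 17.59×80.09 = 2102.1901 + 1408.7831 = 3510.9732

Step 2: Recompute the slope with b₁ = (nΣxy − ΣxΣy) / (nΣx² − (Σx)²)
Numerator   = 11×3510.9732 − 69.08×467.27 = 38620.7052 − 32279.0116 = 6341.6936
Denominator = 11×602.5190 − 69.08² = 6627.7090 − 4772.0464 = 1855.6626
b₁(new) = 6341.6936 / 1855.6626 = 3.4175

(Same formula on the original sums: (10×2102.1901 − 51.49×387.18) / (10×293.1109 − 51.49²) = 1086.0028 / 279.8889 = 3.8801, matching the given fit.)

Step 3: Change in slope
Δβ₁ = 3.4175 − 3.8801 = -0.4626
Relative change = -0.4626 / 3.8801 × 100% = -11.9%
→ the slope decreases when the point is added.

A high-leverage point only changes the slope if it is off the original line; here y = 80.09 is below the original trend, so the slope decreases.
In practice: check such a point for data-entry or measurement error.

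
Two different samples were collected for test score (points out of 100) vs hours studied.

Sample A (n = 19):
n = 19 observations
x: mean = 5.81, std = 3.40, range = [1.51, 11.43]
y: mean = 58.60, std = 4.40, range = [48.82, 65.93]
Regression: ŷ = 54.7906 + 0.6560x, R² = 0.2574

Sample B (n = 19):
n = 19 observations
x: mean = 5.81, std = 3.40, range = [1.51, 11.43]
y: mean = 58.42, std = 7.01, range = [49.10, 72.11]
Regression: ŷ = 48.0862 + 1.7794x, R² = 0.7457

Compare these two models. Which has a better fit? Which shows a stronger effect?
Model B has the better fit (R² = 0.7457 vs 0.2574). Model B shows the stronger effect (|β₁| = 1.7794 vs 0.6560).

Model Comparison:

Fit — compare R²:
- Model A: R² = 0.2574 → 25.74% of variance in test score explained
- Model B: R² = 0.7457 → 74.57% of variance in test score explained
- 0.7457 > 0.2574 → Model B has the better fit

Effect size (slope magnitude):
- Model A: β₁ = 0.6560 → predicted test score rises 0.6560 points per additional hour of study time
- Model B: β₁ = 1.7794 → predicted test score rises 1.7794 points per additional hour of study time
- |0.6560| < |1.7794| → Model B shows the stronger marginal effect

Notes:
- A steeper slope doesn't make a better model if the scatter around the line is large.
- A better fit (higher R²) doesn't necessarily mean a more important relationship.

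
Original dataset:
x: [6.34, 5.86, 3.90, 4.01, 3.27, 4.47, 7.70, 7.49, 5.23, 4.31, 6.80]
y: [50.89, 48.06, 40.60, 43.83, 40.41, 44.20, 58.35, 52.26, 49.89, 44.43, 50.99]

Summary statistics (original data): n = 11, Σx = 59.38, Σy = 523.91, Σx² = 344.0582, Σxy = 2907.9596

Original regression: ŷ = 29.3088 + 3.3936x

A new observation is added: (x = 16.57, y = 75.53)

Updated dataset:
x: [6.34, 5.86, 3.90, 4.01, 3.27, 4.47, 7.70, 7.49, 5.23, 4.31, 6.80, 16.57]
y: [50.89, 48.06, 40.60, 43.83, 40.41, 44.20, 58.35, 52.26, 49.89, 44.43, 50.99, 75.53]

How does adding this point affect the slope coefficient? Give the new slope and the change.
The slope changes from 3.3936 to 2.6503 (change of -0.7433, or -21.9%).

x = 16.57 lies well outside the original x-range [3.27, 7.70] (x̄ ≈ 5.40), so this observation has high leverage and can move the slope substantially.

Step 1: Update the sums with the new point (n goes from 11 to 12)
Σx  = 59.38 + 16.57 = 75.95
Σy  = 523.91 + 75.53 = 599.44
Σx² = 344.0582 + 16.57² = 344.0582 + 274.5649 = 618.6231
Σxy = 2907.9596 + 16.57×75.53 = 2907.9596 + 1251.5321 = 4159.4917

Step 2: Recompute the slope with b₁ = (nΣxy − ΣxΣy) / (nΣx² − (Σx)²)
Numerator   = 12×4159.4917 − 75.95×599.44 = 49913.9004 − 45527.4680 = 4386.4324
Denominator = 12×618.6231 − 75.95² = 7423.4772 − 5768.4025 = 1655.0747
b₁(new) = 4386.4324 / 1655.0747 = 2.6503

(Same formula on the original sums: (11×2907.9596 − 59.38×523.91) / (11×344.0582 − 59.38²) = 877.7798 / 258.6558 = 3.3936, matching the given fit.)

Step 3: Change in slope
Δβ₁ = 2.6503 − 3.3936 = -0.7433
Relative change = -0.7433 / 3.3936 × 100% = -21.9%
→ the slope decreases when the point is added.

A high-leverage point only changes the slope if it is off the original line; here y = 75.53 is below the original trend, so the slope decreases.
In practice: refit with and without it and report both if conclusions differ.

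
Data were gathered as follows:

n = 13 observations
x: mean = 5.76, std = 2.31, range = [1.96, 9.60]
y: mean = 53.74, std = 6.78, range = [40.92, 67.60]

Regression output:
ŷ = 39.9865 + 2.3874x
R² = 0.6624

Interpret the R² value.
About 66.24% of the variability in y is accounted for by the regression on x (R² = 0.6624) — a moderate linear fit.

The coefficient of determination R² is the fraction of the total variation in y that the fitted line accounts for.

Here R² = 0.6624:
- Explained: 66.24% of the variation in y
- Unexplained (residual): 100% − 66.24% = 33.76%
- Rule of thumb (below 0.3 weak; 0.3 to below 0.7 moderate; 0.7 and above strong) → moderate

Equivalently, for simple linear regression R² = r², so |r| = √0.6624 ≈ 0.8139.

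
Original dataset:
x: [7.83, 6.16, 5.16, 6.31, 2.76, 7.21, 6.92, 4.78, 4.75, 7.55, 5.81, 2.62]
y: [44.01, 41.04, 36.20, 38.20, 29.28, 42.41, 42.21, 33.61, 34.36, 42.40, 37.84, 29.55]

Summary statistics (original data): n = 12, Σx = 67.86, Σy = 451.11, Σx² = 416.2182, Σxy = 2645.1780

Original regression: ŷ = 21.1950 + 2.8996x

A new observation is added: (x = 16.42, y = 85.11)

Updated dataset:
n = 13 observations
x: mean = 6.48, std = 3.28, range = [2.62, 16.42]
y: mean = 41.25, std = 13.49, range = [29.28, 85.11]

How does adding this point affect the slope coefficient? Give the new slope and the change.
The slope changes from 2.8996 to 4.0614 (change of +1.1618, or +40.1%).

The new point has HIGH LEVERAGE: x = 16.42 is far from the original mean x̄ = 67.86/12 ≈ 5.66 (original range [2.62, 7.83]).

Step 1: Update the sums with the new point (n goes from 12 to 13)
Σx  = 67.86 + 16.42 = 84.28
Σy  = 451.11 + 85.11 = 536.22
Σx² = 416.2182 + 16.42² = 416.2182 + 269.6164 = 685.8346
Σxy = 2645.1780 + 16.42×85.11 = 2645.1780 + 1397.5062 = 4042.6842

Step 2: Recompute the slope with b₁ = (nΣxy − ΣxΣy) / (nΣx² − (Σx)²)
Numerator   = 13×4042.6842 − 84.28×536.22 = 52554.8946 − 45192.6216 = 7362.2730
Denominator = 13×685.8346 − 84.28² = 8915.8498 − 7103.1184 = 1812.7314
b₁(new) = 7362.2730 / 1812.7314 = 4.0614

(Same formula on the original sums: (12×2645.1780 − 67.86×451.11) / (12×416.2182 − 67.86²) = 1129.8114 / 389.6388 = 2.8996, matching the given fit.)

Step 3: Change in slope
Δβ₁ = 4.0614 − 2.8996 = +1.1618
Relative change = +1.1618 / 2.8996 × 100% = +40.1%
→ the slope increases when the point is added.

A high-leverage point only changes the slope if it is off the original line; here y = 85.11 is above the original trend, so the slope increases.
In practice: check such a point for data-entry or measurement error; investigate whether it comes from the same population as the rest of the sample.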